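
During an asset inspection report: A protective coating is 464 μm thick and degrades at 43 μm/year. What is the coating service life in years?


Service life = thickness / degradation rate
Life = 464 / 43 = 10.8 years

10.8 years


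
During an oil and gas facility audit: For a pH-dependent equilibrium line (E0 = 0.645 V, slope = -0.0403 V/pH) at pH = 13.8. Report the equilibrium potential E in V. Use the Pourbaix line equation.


Apply the Pourbaix line equation: E = E0 + slope*pH
E = 0.645 + (-0.0403)*13.8 = 0.645 + (-0.55614) = 0.08886 V
Rounded to 3 decimal places: E = 0.089 V

0.089 V


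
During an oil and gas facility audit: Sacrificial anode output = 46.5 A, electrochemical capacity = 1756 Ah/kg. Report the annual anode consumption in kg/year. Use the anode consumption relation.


Annual consumption = current * hours per year / capacity
Rate = 46.5 * 8760 / 1756 = 232.0 kg/year

232.0 kg/year


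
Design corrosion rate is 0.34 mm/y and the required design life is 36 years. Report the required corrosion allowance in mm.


Corrosion allowance = CR × design life
CA = 0.34 * 36 = 12.24 mm

12.24 mm


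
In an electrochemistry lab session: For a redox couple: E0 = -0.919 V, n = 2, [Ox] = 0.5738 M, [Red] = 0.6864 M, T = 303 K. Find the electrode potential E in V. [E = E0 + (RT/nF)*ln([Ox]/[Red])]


Apply the Nernst equation: E = E0 + (RT/nF)*ln([Ox]/[Red])
Step 1: RT/nF = 8.314*303/(2*96485) = 0.01305458 V
Step 2: [Ox]/[Red] = 0.5738/0.6864 = 0.835956
Step 3: ln(0.835956) = -0.179179
Step 4: correction = 0.01305458 * -0.179179 = -0.002 V
E = -0.919 + -0.002 = -0.921 V

-0.921 V


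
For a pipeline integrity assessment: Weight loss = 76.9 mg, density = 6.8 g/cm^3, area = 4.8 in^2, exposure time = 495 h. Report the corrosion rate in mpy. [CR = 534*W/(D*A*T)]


Apply the mpy weight-loss relation: CR = 534 * W / (D * A * T)
Numerator: 534 * 76.9 = 41064.6
Denominator: 6.8 * 4.8 * 495 = 16156.8
CR = 41064.6 / 16156.8 = 2.542 mpy

2.542 mpy


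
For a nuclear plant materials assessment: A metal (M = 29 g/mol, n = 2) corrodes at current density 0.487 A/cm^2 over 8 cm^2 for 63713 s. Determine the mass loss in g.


Apply Faraday's law: m = i*A*t*M / (n*F)
Total charge passed Q = i*A*t = 0.487*8*63713 = 248225.848 C
m = Q*M/(n*F) = 248225.848*29/(2*96485) = 37.304 g

37.304 g


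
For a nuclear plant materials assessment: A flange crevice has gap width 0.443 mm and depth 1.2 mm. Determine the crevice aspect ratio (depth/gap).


Aspect ratio = depth / gap
Ratio = 1.2 / 0.443 = 2.7

2.7


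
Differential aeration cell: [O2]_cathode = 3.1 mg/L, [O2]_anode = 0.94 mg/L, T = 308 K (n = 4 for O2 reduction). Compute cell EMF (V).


Apply the Nernst concentration-cell relation: E = (RT/nF)*ln(C_cathode/C_anode)
RT/nF = 8.314*308/(4*96485) = 0.006635 V
ln(3.1/0.94) = 1.19328
E = 0.006635 * 1.19328 = 0.00792 V

0.00792 V


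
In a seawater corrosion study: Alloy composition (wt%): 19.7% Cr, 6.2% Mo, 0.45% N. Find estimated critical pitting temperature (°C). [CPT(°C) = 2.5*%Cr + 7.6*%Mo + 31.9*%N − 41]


Apply the ASTM G48 empirical CPT estimate: CPT(°C) = 2.5*%Cr + 7.6*%Mo + 31.9*%N − 41
2.5*19.7 = 49.25; 7.6*6.2 = 47.12; 31.9*0.45 = 14.355
CPT = 49.25 + 47.12 + 14.355 − 41 = 69.725 °C
Rounded to 0.1 °C: CPT ≈ 69.7 °C

69.7 °C


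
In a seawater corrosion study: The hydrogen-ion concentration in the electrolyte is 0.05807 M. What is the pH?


pH = −log10[H+]
pH = −log10(0.05807) = 1.24

1.24


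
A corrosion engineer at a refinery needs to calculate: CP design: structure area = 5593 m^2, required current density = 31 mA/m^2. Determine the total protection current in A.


I = area * current density, then convert mA → A (÷1000)
I = 5593 * 31 / 1000 = 173.38 A

173.38 A


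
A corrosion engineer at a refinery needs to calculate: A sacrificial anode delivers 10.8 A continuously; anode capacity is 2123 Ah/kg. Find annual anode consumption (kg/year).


Annual consumption = current * hours per year / capacity
Rate = 10.8 * 8760 / 2123 = 44.6 kg/year

44.6 kg/year


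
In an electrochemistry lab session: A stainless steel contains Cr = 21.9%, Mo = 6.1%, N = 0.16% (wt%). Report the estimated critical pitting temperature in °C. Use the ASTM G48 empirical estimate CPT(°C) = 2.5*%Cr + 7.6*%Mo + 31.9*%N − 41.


Apply the ASTM G48 empirical CPT estimate: CPT(°C) = 2.5*%Cr + 7.6*%Mo + 31.9*%N − 41
2.5*21.9 = 54.75; 7.6*6.1 = 46.36; 31.9*0.16 = 5.104
CPT = 54.75 + 46.36 + 5.104 − 41 = 65.214 °C
Rounded to 0.1 °C: CPT ≈ 65.2 °C

65.2 °C


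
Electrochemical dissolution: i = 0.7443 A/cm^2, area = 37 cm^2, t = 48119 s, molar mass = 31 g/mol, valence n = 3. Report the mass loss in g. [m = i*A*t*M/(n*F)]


Apply Faraday's law: m = i*A*t*M / (n*F)
Total charge passed Q = i*A*t = 0.7443*37*48119 = 1325153.9529 C
m = Q*M/(n*F) = 1325153.9529*31/(3*96485) = 141.921 g

141.921 g


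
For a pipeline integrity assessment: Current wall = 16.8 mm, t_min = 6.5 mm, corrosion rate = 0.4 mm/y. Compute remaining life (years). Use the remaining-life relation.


Apply the remaining-life relation: RL = (t_current − t_min) / CR
RL = (16.8 − 6.5) / 0.4 = 10.3 / 0.4 = 25.8 years

25.8 years


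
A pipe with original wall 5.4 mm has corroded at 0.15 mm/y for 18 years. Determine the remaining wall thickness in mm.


Remaining wall = original − CR × time
t = 5.4 − 0.15*18 = 5.4 − 2.7 = 2.7 mm

2.7 mm


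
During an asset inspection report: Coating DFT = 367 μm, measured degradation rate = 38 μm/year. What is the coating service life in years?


Service life = thickness / degradation rate
Life = 367 / 38 = 9.7 years

9.7 years


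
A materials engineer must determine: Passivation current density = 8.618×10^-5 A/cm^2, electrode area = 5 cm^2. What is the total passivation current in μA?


I = i_pass * A, then convert A → μA (×10^6)
I = 8.618×10^-5 * 5 * 10^6 = 430.9 μA

430.9 μA


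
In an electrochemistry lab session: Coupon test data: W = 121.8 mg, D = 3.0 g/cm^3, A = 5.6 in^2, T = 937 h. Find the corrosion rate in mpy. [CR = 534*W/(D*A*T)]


Apply the mpy weight-loss relation: CR = 534 * W / (D * A * T)
Numerator: 534 * 121.8 = 65041.2
Denominator: 3.0 * 5.6 * 937 = 15741.6
CR = 65041.2 / 15741.6 = 4.132 mpy

4.132 mpy


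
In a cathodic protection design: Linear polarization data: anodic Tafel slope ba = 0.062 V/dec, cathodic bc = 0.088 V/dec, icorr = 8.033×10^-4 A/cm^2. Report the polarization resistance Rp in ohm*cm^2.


Apply the Stern-Geary equation: Rp = ba*bc / (2.303*icorr*(ba+bc))
ba*bc = 0.062*0.088 = 0.005456
ba+bc = 0.15; 2.303*icorr*(ba+bc) = 2.303*8.033×10^-4*0.15 = 2.7749998×10^-4
Rp = 0.005456 / 2.7749998×10^-4 = 19.7 ohm*cm^2

19.7 ohm*cm^2


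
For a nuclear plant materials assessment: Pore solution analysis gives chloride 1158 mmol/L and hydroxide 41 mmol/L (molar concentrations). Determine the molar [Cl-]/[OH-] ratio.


Threshold parameter = [Cl-] / [OH-] (molar basis; both in mmol/L, so units cancel)
Ratio = 1158 / 41 = 28.24

28.24


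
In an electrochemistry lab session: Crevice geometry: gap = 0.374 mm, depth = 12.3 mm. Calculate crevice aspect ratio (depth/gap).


Aspect ratio = depth / gap
Ratio = 12.3 / 0.374 = 32.9

32.9


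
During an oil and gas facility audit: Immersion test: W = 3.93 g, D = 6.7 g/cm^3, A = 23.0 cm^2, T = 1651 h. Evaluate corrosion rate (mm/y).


Apply the mm/y weight-loss relation: CR = 87600 * W / (D * A * T)
Numerator: 87600 * 3.93 = 344268.0
Denominator: 6.7 * 23.0 * 1651 = 254419.1
CR = 344268.0 / 254419.1 = 1.35315 mm/y

1.35315 mm/y


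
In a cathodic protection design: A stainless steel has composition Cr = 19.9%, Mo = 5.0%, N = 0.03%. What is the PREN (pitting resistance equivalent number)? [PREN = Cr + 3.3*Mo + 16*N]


Apply the PREN formula: PREN = Cr + 3.3*Mo + 16*N
PREN = 19.9 + 3.3*5.0 + 16*0.03
PREN = 19.9 + 16.5 + 0.48 = 36.88

36.88


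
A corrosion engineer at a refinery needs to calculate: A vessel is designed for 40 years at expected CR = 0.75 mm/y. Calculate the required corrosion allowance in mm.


Corrosion allowance = CR × design life
CA = 0.75 * 40 = 30.0 mm

30.0 mm


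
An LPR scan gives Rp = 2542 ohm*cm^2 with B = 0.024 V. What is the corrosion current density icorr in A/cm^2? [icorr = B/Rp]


Apply the Stern-Geary relation: icorr = B / Rp
icorr = 0.024 / 2542 = 9.441×10^-6 A/cm^2

9.441×10^-6 A/cm^2


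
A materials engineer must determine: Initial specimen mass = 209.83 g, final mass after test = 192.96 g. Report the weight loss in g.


Weight loss = initial − final
WL = 209.83 − 192.96 = 16.87 g

16.87 g


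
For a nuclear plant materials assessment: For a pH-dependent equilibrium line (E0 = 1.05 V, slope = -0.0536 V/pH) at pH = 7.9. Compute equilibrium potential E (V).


Apply the Pourbaix line equation: E = E0 + slope*pH
E = 1.05 + (-0.0536)*7.9 = 1.05 + (-0.42344) = 0.62656 V
Rounded to 4 decimal places: E = 0.6266 V

0.6266 V


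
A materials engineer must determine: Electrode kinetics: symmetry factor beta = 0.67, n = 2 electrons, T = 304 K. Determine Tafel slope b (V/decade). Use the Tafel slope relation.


Apply the Tafel slope relation: b = 2.303*R*T/(beta*n*F)
Numerator: 2.303 * 8.314 * 304 = 5820.73
Denominator: 0.67 * 2 * 96485 = 129289.9
b = 5820.73 / 129289.9 = 0.045 V/decade

0.045 V/decade


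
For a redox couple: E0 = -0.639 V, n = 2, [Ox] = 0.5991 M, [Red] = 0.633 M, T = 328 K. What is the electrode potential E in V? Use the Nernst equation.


Apply the Nernst equation: E = E0 + (RT/nF)*ln([Ox]/[Red])
Step 1: RT/nF = 8.314*328/(2*96485) = 0.01413169 V
Step 2: [Ox]/[Red] = 0.5991/0.633 = 0.946445
Step 3: ln(0.946445) = -0.055042
Step 4: correction = 0.01413169 * -0.055042 = -0.0008 V
E = -0.639 + -0.0008 = -0.6398 V

-0.6398 V


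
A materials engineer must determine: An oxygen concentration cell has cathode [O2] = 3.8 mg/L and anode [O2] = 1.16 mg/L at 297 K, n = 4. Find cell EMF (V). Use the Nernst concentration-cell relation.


Apply the Nernst concentration-cell relation: E = (RT/nF)*ln(C_cathode/C_anode)
RT/nF = 8.314*297/(4*96485) = 0.00639804 V
ln(3.8/1.16) = 1.18658
E = 0.00639804 * 1.18658 = 0.00759 V

0.00759 V


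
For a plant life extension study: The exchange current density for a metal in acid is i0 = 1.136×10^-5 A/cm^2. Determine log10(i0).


i0 = 1.136×10^-5 A/cm^2
log10(i0) = -4.945

-4.945


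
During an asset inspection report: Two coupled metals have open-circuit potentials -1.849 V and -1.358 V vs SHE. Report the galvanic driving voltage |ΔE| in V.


Driving voltage is the absolute potential difference.
|ΔE| = |-1.849 − (-1.358)| = 0.491 V

0.491 V


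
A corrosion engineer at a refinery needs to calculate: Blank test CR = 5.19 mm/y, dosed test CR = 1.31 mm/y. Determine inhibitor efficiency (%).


Apply the inhibitor-efficiency definition: IE = (CR_blank − CR_inh)/CR_blank × 100
IE = (5.19 − 1.31) / 5.19 × 100
IE = 3.88 / 5.19 × 100 = 74.8 %

74.8 %


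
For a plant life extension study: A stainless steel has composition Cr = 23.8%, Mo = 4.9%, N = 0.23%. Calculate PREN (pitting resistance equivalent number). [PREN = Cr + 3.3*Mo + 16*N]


Apply the PREN formula: PREN = Cr + 3.3*Mo + 16*N
PREN = 23.8 + 3.3*4.9 + 16*0.23
PREN = 23.8 + 16.17 + 3.68 = 43.65

43.65


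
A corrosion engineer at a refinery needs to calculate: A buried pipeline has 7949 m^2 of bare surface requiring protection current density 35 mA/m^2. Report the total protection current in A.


I = area * current density, then convert mA → A (÷1000)
I = 7949 * 35 / 1000 = 278.22 A

278.22 A


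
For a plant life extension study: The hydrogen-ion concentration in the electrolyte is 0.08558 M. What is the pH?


pH = −log10[H+]
pH = −log10(0.08558) = 1.07

1.07


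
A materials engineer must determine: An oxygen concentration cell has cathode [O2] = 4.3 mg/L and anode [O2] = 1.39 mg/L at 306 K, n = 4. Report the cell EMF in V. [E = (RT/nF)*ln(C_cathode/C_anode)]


Apply the Nernst concentration-cell relation: E = (RT/nF)*ln(C_cathode/C_anode)
RT/nF = 8.314*306/(4*96485) = 0.00659192 V
ln(4.3/1.39) = 1.12931
E = 0.00659192 * 1.12931 = 0.00744 V

0.00744 V


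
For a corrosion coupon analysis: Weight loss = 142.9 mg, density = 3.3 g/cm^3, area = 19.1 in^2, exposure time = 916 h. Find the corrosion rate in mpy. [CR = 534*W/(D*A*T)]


Apply the mpy weight-loss relation: CR = 534 * W / (D * A * T)
Numerator: 534 * 142.9 = 76308.6
Denominator: 3.3 * 19.1 * 916 = 57735.48
CR = 76308.6 / 57735.48 = 1.32169 mpy

1.32169 mpy


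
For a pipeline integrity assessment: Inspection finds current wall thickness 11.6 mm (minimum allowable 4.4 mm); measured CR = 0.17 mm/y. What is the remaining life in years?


Apply the remaining-life relation: RL = (t_current − t_min) / CR
RL = (11.6 − 4.4) / 0.17 = 7.2 / 0.17 = 42.4 years

42.4 years


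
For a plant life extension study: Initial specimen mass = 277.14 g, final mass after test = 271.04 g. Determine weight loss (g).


Weight loss = initial − final
WL = 277.14 − 271.04 = 6.1 g

6.1 g


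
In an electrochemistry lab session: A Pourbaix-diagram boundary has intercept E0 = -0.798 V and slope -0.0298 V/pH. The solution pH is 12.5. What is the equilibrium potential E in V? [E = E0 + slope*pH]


Apply the Pourbaix line equation: E = E0 + slope*pH
E = -0.798 + (-0.0298)*12.5 = -0.798 + (-0.3725) = -1.1705 V
Rounded to 3 decimal places: E = -1.171 V

-1.171 V


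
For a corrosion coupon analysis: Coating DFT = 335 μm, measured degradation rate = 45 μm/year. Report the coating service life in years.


Service life = thickness / degradation rate
Life = 335 / 45 = 7.4 years

7.4 years


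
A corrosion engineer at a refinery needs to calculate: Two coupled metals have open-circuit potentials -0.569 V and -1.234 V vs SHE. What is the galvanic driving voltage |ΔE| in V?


Driving voltage is the absolute potential difference.
|ΔE| = |-0.569 − (-1.234)| = 0.665 V

0.665 V


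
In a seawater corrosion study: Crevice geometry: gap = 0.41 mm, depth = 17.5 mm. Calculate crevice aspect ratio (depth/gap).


Aspect ratio = depth / gap
Ratio = 17.5 / 0.41 = 42.7

42.7


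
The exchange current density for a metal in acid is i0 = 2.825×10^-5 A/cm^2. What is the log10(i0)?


i0 = 2.825×10^-5 A/cm^2
log10(i0) = -4.549

-4.549


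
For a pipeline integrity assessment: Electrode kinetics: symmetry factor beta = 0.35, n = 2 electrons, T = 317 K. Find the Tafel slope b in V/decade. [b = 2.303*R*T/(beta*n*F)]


Apply the Tafel slope relation: b = 2.303*R*T/(beta*n*F)
Numerator: 2.303 * 8.314 * 317 = 6069.64
Denominator: 0.35 * 2 * 96485 = 67539.5
b = 6069.64 / 67539.5 = 0.09 V/decade

0.09 V/decade


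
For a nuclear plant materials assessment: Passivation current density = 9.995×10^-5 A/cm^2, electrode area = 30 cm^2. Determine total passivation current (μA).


I = i_pass * A, then convert A → μA (×10^6)
I = 9.995×10^-5 * 30 * 10^6 = 2998.5 μA

2998.5 μA


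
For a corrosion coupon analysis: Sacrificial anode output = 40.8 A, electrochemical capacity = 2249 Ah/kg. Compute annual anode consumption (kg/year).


Annual consumption = current * hours per year / capacity
Rate = 40.8 * 8760 / 2249 = 158.9 kg/year

158.9 kg/year


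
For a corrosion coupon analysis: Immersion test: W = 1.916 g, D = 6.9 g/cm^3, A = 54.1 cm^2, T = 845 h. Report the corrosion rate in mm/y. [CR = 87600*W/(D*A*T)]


Apply the mm/y weight-loss relation: CR = 87600 * W / (D * A * T)
Numerator: 87600 * 1.916 = 167841.6
Denominator: 6.9 * 54.1 * 845 = 315430.05
CR = 167841.6 / 315430.05 = 0.5321 mm/y

0.5321 mm/y


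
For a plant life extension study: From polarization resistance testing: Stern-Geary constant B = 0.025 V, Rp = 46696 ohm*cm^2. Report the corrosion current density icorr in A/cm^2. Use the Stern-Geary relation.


Apply the Stern-Geary relation: icorr = B / Rp
icorr = 0.025 / 46696 = 5.354×10^-7 A/cm^2

5.354×10^-7 A/cm^2


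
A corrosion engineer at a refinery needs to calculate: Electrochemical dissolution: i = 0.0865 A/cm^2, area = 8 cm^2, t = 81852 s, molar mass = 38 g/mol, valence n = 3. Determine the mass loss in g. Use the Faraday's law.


Apply Faraday's law: m = i*A*t*M / (n*F)
Total charge passed Q = i*A*t = 0.0865*8*81852 = 56641.584 C
m = Q*M/(n*F) = 56641.584*38/(3*96485) = 7.436 g

7.436 g


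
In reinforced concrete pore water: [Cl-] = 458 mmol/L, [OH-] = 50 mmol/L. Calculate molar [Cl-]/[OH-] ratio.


Threshold parameter = [Cl-] / [OH-] (molar basis; both in mmol/L, so units cancel)
Ratio = 458 / 50 = 9.16

9.16


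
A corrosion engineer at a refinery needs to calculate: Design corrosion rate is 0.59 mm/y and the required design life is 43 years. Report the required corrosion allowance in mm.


Corrosion allowance = CR × design life
CA = 0.59 * 43 = 25.37 mm

25.37 mm


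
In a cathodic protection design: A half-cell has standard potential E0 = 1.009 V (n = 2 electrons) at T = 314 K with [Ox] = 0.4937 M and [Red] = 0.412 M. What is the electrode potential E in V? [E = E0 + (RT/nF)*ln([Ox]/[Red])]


Apply the Nernst equation: E = E0 + (RT/nF)*ln([Ox]/[Red])
Step 1: RT/nF = 8.314*314/(2*96485) = 0.01352851 V
Step 2: [Ox]/[Red] = 0.4937/0.412 = 1.198301
Step 3: ln(1.198301) = 0.180905
Step 4: correction = 0.01352851 * 0.180905 = 0.002 V
E = 1.009 + 0.002 = 1.011 V

1.011 V


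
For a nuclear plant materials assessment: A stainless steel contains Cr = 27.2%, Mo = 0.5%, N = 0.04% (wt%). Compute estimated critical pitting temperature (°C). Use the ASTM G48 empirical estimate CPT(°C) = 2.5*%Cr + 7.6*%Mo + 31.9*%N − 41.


Apply the ASTM G48 empirical CPT estimate: CPT(°C) = 2.5*%Cr + 7.6*%Mo + 31.9*%N − 41
2.5*27.2 = 68; 7.6*0.5 = 3.8; 31.9*0.04 = 1.276
CPT = 68 + 3.8 + 1.276 − 41 = 32.076 °C
Rounded to 0.1 °C: CPT ≈ 32.1 °C

32.1 °C


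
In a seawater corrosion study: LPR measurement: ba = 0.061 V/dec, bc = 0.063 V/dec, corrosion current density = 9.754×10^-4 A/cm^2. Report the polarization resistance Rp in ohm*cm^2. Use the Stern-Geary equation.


Apply the Stern-Geary equation: Rp = ba*bc / (2.303*icorr*(ba+bc))
ba*bc = 0.061*0.063 = 0.003843
ba+bc = 0.124; 2.303*icorr*(ba+bc) = 2.303*9.754×10^-4*0.124 = 2.7854693×10^-4
Rp = 0.003843 / 2.7854693×10^-4 = 13.8 ohm*cm^2

13.8 ohm*cm^2


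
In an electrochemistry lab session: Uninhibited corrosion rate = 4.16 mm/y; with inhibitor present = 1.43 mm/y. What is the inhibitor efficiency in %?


Apply the inhibitor-efficiency definition: IE = (CR_blank − CR_inh)/CR_blank × 100
IE = (4.16 − 1.43) / 4.16 × 100
IE = 2.73 / 4.16 × 100 = 65.6 %

65.6 %


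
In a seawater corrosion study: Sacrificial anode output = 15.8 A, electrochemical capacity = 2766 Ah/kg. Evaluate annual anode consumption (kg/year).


Annual consumption = current * hours per year / capacity
Rate = 15.8 * 8760 / 2766 = 50.0 kg/year

50.0 kg/year


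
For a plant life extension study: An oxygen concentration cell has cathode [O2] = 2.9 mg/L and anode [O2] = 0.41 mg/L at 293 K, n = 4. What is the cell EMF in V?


Apply the Nernst concentration-cell relation: E = (RT/nF)*ln(C_cathode/C_anode)
RT/nF = 8.314*293/(4*96485) = 0.00631187 V
ln(2.9/0.41) = 1.95631
E = 0.00631187 * 1.95631 = 0.01235 V

0.01235 V


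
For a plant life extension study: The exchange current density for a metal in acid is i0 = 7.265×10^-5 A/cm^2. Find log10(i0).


i0 = 7.265×10^-5 A/cm^2
log10(i0) = -4.139

-4.139


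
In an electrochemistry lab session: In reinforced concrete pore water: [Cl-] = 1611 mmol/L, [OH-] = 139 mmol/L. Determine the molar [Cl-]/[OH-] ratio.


Threshold parameter = [Cl-] / [OH-] (molar basis; both in mmol/L, so units cancel)
Ratio = 1611 / 139 = 11.59

11.59


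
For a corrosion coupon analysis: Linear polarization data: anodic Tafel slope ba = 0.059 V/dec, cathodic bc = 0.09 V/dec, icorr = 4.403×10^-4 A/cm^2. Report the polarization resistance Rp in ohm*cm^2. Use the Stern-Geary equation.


Apply the Stern-Geary equation: Rp = ba*bc / (2.303*icorr*(ba+bc))
ba*bc = 0.059*0.09 = 0.00531
ba+bc = 0.149; 2.303*icorr*(ba+bc) = 2.303*4.403×10^-4*0.149 = 1.5108762×10^-4
Rp = 0.00531 / 1.5108762×10^-4 = 35.1 ohm*cm^2

35.1 ohm*cm^2


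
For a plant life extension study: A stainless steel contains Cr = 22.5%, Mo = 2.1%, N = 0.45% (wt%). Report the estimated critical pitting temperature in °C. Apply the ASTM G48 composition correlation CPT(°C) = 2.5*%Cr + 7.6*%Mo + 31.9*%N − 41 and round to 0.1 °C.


Apply the ASTM G48 empirical CPT estimate: CPT(°C) = 2.5*%Cr + 7.6*%Mo + 31.9*%N − 41
2.5*22.5 = 56.25; 7.6*2.1 = 15.96; 31.9*0.45 = 14.355
CPT = 56.25 + 15.96 + 14.355 − 41 = 45.565 °C
Rounded to 0.1 °C: CPT ≈ 45.6 °C

45.6 °C


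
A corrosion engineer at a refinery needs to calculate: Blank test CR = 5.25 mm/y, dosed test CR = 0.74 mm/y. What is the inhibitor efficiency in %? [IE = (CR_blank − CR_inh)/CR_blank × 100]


Apply the inhibitor-efficiency definition: IE = (CR_blank − CR_inh)/CR_blank × 100
IE = (5.25 − 0.74) / 5.25 × 100
IE = 4.51 / 5.25 × 100 = 85.9 %

85.9 %


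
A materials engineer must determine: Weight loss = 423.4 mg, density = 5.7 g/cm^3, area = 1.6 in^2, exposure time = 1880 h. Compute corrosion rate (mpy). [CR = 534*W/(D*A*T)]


Apply the mpy weight-loss relation: CR = 534 * W / (D * A * T)
Numerator: 534 * 423.4 = 226095.6
Denominator: 5.7 * 1.6 * 1880 = 17145.6
CR = 226095.6 / 17145.6 = 13.187 mpy

13.187 mpy


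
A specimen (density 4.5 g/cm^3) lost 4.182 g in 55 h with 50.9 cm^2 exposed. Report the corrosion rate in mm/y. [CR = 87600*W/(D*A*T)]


Apply the mm/y weight-loss relation: CR = 87600 * W / (D * A * T)
Numerator: 87600 * 4.182 = 366343.2
Denominator: 4.5 * 50.9 * 55 = 12597.75
CR = 366343.2 / 12597.75 = 29.0801 mm/y

29.0801 mm/y


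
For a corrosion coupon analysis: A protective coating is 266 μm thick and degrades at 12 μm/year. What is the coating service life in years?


Service life = thickness / degradation rate
Life = 266 / 12 = 22.2 years

22.2 years


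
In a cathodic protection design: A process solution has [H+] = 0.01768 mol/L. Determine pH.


pH = −log10[H+]
pH = −log10(0.01768) = 1.75

1.75


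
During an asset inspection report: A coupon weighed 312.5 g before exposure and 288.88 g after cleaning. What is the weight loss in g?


Weight loss = initial − final
WL = 312.5 − 288.88 = 23.62 g

23.62 g


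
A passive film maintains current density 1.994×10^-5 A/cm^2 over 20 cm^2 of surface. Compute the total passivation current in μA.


I = i_pass * A, then convert A → μA (×10^6)
I = 1.994×10^-5 * 20 * 10^6 = 398.8 μA

398.8 μA


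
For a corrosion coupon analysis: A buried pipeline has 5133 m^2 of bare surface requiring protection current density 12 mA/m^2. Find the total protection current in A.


I = area * current density, then convert mA → A (÷1000)
I = 5133 * 12 / 1000 = 61.6 A

61.6 A


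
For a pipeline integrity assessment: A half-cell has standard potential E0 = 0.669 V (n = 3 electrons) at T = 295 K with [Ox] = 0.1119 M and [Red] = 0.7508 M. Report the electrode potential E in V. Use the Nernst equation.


Apply the Nernst equation: E = E0 + (RT/nF)*ln([Ox]/[Red])
Step 1: RT/nF = 8.314*295/(3*96485) = 0.00847327 V
Step 2: [Ox]/[Red] = 0.1119/0.7508 = 0.149041
Step 3: ln(0.149041) = -1.903534
Step 4: correction = 0.00847327 * -1.903534 = -0.016 V
E = 0.669 + -0.016 = 0.653 V

0.653 V


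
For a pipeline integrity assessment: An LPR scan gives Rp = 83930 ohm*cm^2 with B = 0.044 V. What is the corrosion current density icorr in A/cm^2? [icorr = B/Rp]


Apply the Stern-Geary relation: icorr = B / Rp
icorr = 0.044 / 83930 = 5.242×10^-7 A/cm^2

5.242×10^-7 A/cm^2


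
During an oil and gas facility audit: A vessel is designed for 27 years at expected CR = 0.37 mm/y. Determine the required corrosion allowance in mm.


Corrosion allowance = CR × design life
CA = 0.37 * 27 = 9.99 mm

9.99 mm


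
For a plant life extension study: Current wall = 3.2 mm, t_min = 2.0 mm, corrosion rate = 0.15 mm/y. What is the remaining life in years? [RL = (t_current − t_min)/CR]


Apply the remaining-life relation: RL = (t_current − t_min) / CR
RL = (3.2 − 2.0) / 0.15 = 1.2 / 0.15 = 8.0 years

8.0 years


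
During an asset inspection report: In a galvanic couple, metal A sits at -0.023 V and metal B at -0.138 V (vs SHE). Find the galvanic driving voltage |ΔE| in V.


Driving voltage is the absolute potential difference.
|ΔE| = |-0.023 − (-0.138)| = 0.115 V

0.115 V


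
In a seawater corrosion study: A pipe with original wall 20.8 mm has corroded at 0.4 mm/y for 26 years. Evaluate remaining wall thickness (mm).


Remaining wall = original − CR × time
t = 20.8 − 0.4*26 = 20.8 − 10.4 = 10.4 mm

10.4 mm


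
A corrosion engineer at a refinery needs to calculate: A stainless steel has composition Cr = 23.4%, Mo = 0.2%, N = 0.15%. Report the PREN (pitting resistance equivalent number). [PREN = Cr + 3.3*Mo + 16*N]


Apply the PREN formula: PREN = Cr + 3.3*Mo + 16*N
PREN = 23.4 + 3.3*0.2 + 16*0.15
PREN = 23.4 + 0.66 + 2.4 = 26.46

26.46


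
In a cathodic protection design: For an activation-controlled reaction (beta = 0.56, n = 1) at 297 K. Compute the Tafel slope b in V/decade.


Apply the Tafel slope relation: b = 2.303*R*T/(beta*n*F)
Numerator: 2.303 * 8.314 * 297 = 5686.7
Denominator: 0.56 * 1 * 96485 = 54031.6
b = 5686.7 / 54031.6 = 0.105 V/decade

0.105 V/decade


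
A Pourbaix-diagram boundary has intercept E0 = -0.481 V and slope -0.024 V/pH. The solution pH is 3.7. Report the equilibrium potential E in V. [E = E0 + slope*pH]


Apply the Pourbaix line equation: E = E0 + slope*pH
E = -0.481 + (-0.024)*3.7 = -0.481 + (-0.0888) = -0.5698 V
Rounded to 4 decimal places: E = -0.5698 V

-0.5698 V


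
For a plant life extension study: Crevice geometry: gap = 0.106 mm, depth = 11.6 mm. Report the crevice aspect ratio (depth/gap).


Aspect ratio = depth / gap
Ratio = 11.6 / 0.106 = 109.4

109.4


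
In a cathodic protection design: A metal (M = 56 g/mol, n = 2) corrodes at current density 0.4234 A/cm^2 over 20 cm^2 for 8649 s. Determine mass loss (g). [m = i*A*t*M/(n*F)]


Apply Faraday's law: m = i*A*t*M / (n*F)
Total charge passed Q = i*A*t = 0.4234*20*8649 = 73239.732 C
m = Q*M/(n*F) = 73239.732*56/(2*96485) = 21.2542 g

21.2542 g


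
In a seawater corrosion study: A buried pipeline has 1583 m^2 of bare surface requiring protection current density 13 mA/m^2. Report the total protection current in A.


I = area * current density, then convert mA → A (÷1000)
I = 1583 * 13 / 1000 = 20.58 A

20.58 A


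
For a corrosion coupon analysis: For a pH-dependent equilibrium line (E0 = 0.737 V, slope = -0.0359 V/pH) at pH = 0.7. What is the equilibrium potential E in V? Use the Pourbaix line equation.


Apply the Pourbaix line equation: E = E0 + slope*pH
E = 0.737 + (-0.0359)*0.7 = 0.737 + (-0.02513) = 0.71187 V
Rounded to 4 decimal places: E = 0.7119 V

0.7119 V


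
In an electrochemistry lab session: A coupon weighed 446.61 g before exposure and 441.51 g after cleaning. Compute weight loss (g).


Weight loss = initial − final
WL = 446.61 − 441.51 = 5.1 g

5.1 g


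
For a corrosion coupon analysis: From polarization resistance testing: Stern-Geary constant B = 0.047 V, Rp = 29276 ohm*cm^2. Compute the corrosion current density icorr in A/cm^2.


Apply the Stern-Geary relation: icorr = B / Rp
icorr = 0.047 / 29276 = 1.605×10^-6 A/cm^2

1.605×10^-6 A/cm^2


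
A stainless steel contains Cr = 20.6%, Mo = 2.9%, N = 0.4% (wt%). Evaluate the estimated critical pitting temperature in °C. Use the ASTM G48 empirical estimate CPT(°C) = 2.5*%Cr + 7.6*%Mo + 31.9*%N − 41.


Apply the ASTM G48 empirical CPT estimate: CPT(°C) = 2.5*%Cr + 7.6*%Mo + 31.9*%N − 41
2.5*20.6 = 51.5; 7.6*2.9 = 22.04; 31.9*0.4 = 12.76
CPT = 51.5 + 22.04 + 12.76 − 41 = 45.3 °C
Rounded to 0.1 °C: CPT ≈ 45.3 °C

45.3 °C


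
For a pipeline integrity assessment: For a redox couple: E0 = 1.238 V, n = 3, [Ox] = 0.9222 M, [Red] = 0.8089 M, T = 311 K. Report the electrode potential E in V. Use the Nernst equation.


Apply the Nernst equation: E = E0 + (RT/nF)*ln([Ox]/[Red])
Step 1: RT/nF = 8.314*311/(3*96485) = 0.00893284 V
Step 2: [Ox]/[Red] = 0.9222/0.8089 = 1.140067
Step 3: ln(1.140067) = 0.131087
Step 4: correction = 0.00893284 * 0.131087 = 0.0012 V
E = 1.238 + 0.0012 = 1.2392 V

1.2392 V


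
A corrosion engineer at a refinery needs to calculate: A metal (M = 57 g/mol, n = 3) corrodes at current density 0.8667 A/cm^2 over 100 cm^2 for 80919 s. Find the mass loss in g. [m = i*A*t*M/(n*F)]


Apply Faraday's law: m = i*A*t*M / (n*F)
Total charge passed Q = i*A*t = 0.8667*100*80919 = 7013249.73 C
m = Q*M/(n*F) = 7013249.73*57/(3*96485) = 1381.062 g

1381.062 g


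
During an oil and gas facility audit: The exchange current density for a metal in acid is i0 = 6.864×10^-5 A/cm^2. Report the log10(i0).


i0 = 6.864×10^-5 A/cm^2
log10(i0) = -4.163

-4.163


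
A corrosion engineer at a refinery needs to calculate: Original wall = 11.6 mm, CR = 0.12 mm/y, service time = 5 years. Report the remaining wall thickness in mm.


Remaining wall = original − CR × time
t = 11.6 − 0.12*5 = 11.6 − 0.6 = 11.0 mm

11.0 mm


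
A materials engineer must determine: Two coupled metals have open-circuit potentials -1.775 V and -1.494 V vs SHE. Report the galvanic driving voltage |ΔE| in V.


Driving voltage is the absolute potential difference.
|ΔE| = |-1.775 − (-1.494)| = 0.281 V

0.281 V


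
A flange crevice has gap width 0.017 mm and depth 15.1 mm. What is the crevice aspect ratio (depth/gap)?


Aspect ratio = depth / gap
Ratio = 15.1 / 0.017 = 888.2

888.2


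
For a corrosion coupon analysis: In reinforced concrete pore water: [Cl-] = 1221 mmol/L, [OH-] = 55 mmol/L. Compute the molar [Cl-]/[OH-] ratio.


Threshold parameter = [Cl-] / [OH-] (molar basis; both in mmol/L, so units cancel)
Ratio = 1221 / 55 = 22.2

22.2


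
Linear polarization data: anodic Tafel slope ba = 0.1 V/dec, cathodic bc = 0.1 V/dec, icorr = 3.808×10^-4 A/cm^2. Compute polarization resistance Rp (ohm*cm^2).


Apply the Stern-Geary equation: Rp = ba*bc / (2.303*icorr*(ba+bc))
ba*bc = 0.1*0.1 = 0.01
ba+bc = 0.2; 2.303*icorr*(ba+bc) = 2.303*3.808×10^-4*0.2 = 1.7539648×10^-4
Rp = 0.01 / 1.7539648×10^-4 = 57.0 ohm*cm^2

57.0 ohm*cm^2


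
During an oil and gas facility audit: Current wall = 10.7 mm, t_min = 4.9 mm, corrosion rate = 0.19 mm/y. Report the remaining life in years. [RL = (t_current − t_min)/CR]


Apply the remaining-life relation: RL = (t_current − t_min) / CR
RL = (10.7 − 4.9) / 0.19 = 5.8 / 0.19 = 30.5 years

30.5 years


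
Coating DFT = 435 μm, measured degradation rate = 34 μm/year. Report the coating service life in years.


Service life = thickness / degradation rate
Life = 435 / 34 = 12.8 years

12.8 years


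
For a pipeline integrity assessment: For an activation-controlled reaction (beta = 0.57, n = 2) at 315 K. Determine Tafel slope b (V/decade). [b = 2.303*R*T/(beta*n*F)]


Apply the Tafel slope relation: b = 2.303*R*T/(beta*n*F)
Numerator: 2.303 * 8.314 * 315 = 6031.35
Denominator: 0.57 * 2 * 96485 = 109992.9
b = 6031.35 / 109992.9 = 0.055 V/decade

0.055 V/decade


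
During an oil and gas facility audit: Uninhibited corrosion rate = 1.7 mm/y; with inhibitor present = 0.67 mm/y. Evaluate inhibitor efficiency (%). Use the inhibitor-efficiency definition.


Apply the inhibitor-efficiency definition: IE = (CR_blank − CR_inh)/CR_blank × 100
IE = (1.7 − 0.67) / 1.7 × 100
IE = 1.03 / 1.7 × 100 = 60.6 %

60.6 %


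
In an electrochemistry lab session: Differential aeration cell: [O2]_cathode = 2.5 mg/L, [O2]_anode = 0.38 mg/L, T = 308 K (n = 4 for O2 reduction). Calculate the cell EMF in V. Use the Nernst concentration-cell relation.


Apply the Nernst concentration-cell relation: E = (RT/nF)*ln(C_cathode/C_anode)
RT/nF = 8.314*308/(4*96485) = 0.006635 V
ln(2.5/0.38) = 1.88387
E = 0.006635 * 1.88387 = 0.0125 V

0.0125 V


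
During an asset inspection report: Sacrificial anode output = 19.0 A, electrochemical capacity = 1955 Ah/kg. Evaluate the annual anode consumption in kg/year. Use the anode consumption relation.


Annual consumption = current * hours per year / capacity
Rate = 19.0 * 8760 / 1955 = 85.1 kg/year

85.1 kg/year


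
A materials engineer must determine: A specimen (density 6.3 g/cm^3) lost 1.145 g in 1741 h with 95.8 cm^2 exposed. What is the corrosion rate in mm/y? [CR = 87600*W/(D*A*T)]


Apply the mm/y weight-loss relation: CR = 87600 * W / (D * A * T)
Numerator: 87600 * 1.145 = 100302.0
Denominator: 6.3 * 95.8 * 1741 = 1050763.14
CR = 100302.0 / 1050763.14 = 0.0955 mm/y

0.0955 mm/y


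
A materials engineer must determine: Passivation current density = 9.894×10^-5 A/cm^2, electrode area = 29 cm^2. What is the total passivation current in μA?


I = i_pass * A, then convert A → μA (×10^6)
I = 9.894×10^-5 * 29 * 10^6 = 2869.26 μA

2869.26 μA


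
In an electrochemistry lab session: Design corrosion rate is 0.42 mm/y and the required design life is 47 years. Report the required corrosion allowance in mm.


Corrosion allowance = CR × design life
CA = 0.42 * 47 = 19.74 mm

19.74 mm


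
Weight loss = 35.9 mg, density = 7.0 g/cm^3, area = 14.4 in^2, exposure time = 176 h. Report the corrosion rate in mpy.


Apply the mpy weight-loss relation: CR = 534 * W / (D * A * T)
Numerator: 534 * 35.9 = 19170.6
Denominator: 7.0 * 14.4 * 176 = 17740.8
CR = 19170.6 / 17740.8 = 1.0806 mpy

1.0806 mpy


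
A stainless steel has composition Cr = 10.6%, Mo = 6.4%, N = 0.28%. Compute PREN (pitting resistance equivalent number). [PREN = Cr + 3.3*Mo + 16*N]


Apply the PREN formula: PREN = Cr + 3.3*Mo + 16*N
PREN = 10.6 + 3.3*6.4 + 16*0.28
PREN = 10.6 + 21.12 + 4.48 = 36.2

36.2


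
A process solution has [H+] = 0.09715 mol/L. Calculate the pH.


pH = −log10[H+]
pH = −log10(0.09715) = 1.01

1.01


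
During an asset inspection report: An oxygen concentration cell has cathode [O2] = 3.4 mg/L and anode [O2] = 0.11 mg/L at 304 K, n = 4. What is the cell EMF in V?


Apply the Nernst concentration-cell relation: E = (RT/nF)*ln(C_cathode/C_anode)
RT/nF = 8.314*304/(4*96485) = 0.00654883 V
ln(3.4/0.11) = 3.43105
E = 0.00654883 * 3.43105 = 0.02247 V

0.02247 V


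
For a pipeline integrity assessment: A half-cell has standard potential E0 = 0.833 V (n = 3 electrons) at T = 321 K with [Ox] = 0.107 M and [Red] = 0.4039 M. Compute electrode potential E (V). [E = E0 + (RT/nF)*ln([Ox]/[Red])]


Apply the Nernst equation: E = E0 + (RT/nF)*ln([Ox]/[Red])
Step 1: RT/nF = 8.314*321/(3*96485) = 0.00922007 V
Step 2: [Ox]/[Red] = 0.107/0.4039 = 0.264917
Step 3: ln(0.264917) = -1.328339
Step 4: correction = 0.00922007 * -1.328339 = -0.012 V
E = 0.833 + -0.012 = 0.821 V

0.821 V


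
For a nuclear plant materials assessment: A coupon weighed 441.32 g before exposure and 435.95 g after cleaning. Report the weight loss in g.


Weight loss = initial − final
WL = 441.32 − 435.95 = 5.37 g

5.37 g


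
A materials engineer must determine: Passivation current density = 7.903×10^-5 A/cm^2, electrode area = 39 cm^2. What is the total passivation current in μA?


I = i_pass * A, then convert A → μA (×10^6)
I = 7.903×10^-5 * 39 * 10^6 = 3082.17 μA

3082.17 μA


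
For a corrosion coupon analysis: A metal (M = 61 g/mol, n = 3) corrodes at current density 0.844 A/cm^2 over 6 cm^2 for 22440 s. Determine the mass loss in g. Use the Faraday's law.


Apply Faraday's law: m = i*A*t*M / (n*F)
Total charge passed Q = i*A*t = 0.844*6*22440 = 113636.16 C
m = Q*M/(n*F) = 113636.16*61/(3*96485) = 23.9478 g

23.9478 g


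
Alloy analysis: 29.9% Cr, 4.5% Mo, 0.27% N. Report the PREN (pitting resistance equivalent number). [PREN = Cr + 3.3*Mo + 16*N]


Apply the PREN formula: PREN = Cr + 3.3*Mo + 16*N
PREN = 29.9 + 3.3*4.5 + 16*0.27
PREN = 29.9 + 14.85 + 4.32 = 49.07

49.07


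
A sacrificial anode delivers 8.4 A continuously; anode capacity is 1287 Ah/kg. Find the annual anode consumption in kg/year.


Annual consumption = current * hours per year / capacity
Rate = 8.4 * 8760 / 1287 = 57.2 kg/year

57.2 kg/year


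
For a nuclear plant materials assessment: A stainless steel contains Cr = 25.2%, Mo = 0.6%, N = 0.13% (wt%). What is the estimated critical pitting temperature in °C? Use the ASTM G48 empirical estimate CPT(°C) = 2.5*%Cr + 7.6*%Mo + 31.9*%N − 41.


Apply the ASTM G48 empirical CPT estimate: CPT(°C) = 2.5*%Cr + 7.6*%Mo + 31.9*%N − 41
2.5*25.2 = 63; 7.6*0.6 = 4.56; 31.9*0.13 = 4.147
CPT = 63 + 4.56 + 4.147 − 41 = 30.707 °C
Rounded to 0.1 °C: CPT ≈ 30.7 °C

30.7 °C


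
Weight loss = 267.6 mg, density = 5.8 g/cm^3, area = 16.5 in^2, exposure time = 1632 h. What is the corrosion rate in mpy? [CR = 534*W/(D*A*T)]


Apply the mpy weight-loss relation: CR = 534 * W / (D * A * T)
Numerator: 534 * 267.6 = 142898.4
Denominator: 5.8 * 16.5 * 1632 = 156182.4
CR = 142898.4 / 156182.4 = 0.915 mpy

0.915 mpy


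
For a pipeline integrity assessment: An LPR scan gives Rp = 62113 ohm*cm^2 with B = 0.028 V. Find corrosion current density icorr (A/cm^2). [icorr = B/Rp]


Apply the Stern-Geary relation: icorr = B / Rp
icorr = 0.028 / 62113 = 4.508×10^-7 A/cm^2

4.508×10^-7 A/cm^2


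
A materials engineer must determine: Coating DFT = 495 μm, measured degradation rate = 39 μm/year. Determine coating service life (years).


Service life = thickness / degradation rate
Life = 495 / 39 = 12.7 years

12.7 years


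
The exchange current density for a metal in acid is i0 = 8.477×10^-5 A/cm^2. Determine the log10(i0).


i0 = 8.477×10^-5 A/cm^2
log10(i0) = -4.072

-4.072


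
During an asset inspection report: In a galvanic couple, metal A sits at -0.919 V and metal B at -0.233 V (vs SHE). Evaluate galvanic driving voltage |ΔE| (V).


Driving voltage is the absolute potential difference.
|ΔE| = |-0.919 − (-0.233)| = 0.686 V

0.686 V


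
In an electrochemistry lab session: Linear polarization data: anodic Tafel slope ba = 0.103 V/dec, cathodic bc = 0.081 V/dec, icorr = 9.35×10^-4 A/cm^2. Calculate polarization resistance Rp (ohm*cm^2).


Apply the Stern-Geary equation: Rp = ba*bc / (2.303*icorr*(ba+bc))
ba*bc = 0.103*0.081 = 0.008343
ba+bc = 0.184; 2.303*icorr*(ba+bc) = 2.303*9.35×10^-4*0.184 = 3.9620812×10^-4
Rp = 0.008343 / 3.9620812×10^-4 = 21.1 ohm*cm^2

21.1 ohm*cm^2


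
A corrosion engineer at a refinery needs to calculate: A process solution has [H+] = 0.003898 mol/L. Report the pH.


pH = −log10[H+]
pH = −log10(0.003898) = 2.41

2.41


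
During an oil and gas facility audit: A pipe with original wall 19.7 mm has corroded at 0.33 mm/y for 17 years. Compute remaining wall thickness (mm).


Remaining wall = original − CR × time
t = 19.7 − 0.33*17 = 19.7 − 5.61 = 14.09 mm

14.09 mm


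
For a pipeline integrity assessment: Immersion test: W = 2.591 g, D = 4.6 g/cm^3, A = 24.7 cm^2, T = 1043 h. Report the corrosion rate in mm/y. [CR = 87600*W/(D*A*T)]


Apply the mm/y weight-loss relation: CR = 87600 * W / (D * A * T)
Numerator: 87600 * 2.591 = 226971.6
Denominator: 4.6 * 24.7 * 1043 = 118505.66
CR = 226971.6 / 118505.66 = 1.91528 mm/y

1.91528 mm/y


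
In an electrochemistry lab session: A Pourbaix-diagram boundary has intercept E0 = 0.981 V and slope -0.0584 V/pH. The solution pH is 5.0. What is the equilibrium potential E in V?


Apply the Pourbaix line equation: E = E0 + slope*pH
E = 0.981 + (-0.0584)*5.0 = 0.981 + (-0.292) = 0.689 V
Rounded to 4 decimal places: E = 0.6890 V

0.6890 V
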